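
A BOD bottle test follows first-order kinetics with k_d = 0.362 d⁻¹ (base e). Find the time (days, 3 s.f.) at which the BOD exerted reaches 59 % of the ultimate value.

t ≈ 2.46 d

y/L₀ = 1 − e^(−k_d t) = 0.59 ⇒ e^(−k_d t) = 0.410
t = −ln(0.410) / 0.362 = 0.8916 / 0.362 = 2.463 d.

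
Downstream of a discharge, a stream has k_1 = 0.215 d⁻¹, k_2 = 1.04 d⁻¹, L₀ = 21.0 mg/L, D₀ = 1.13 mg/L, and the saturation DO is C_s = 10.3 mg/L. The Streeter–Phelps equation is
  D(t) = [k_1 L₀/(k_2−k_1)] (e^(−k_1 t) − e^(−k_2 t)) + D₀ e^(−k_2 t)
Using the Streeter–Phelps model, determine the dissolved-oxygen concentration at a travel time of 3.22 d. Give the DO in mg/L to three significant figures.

k_1 L₀/(k_2−k_1) = 0.215×21.0/(1.04−0.215) = 4.515/0.8250 = 5.473 mg/L.
e^(−k_1 t) = e^(−0.215×3.220) = 0.5004; e^(−k_2 t) = e^(−1.04×3.220) = 0.03513.
D = 5.473 × (0.5004 − 0.03513) + 1.13 × 0.03513 = 2.546 + 0.03969 = 2.586 mg/L.
DO = C_s − D = 10.3 − 2.586 = 7.714 mg/L.

DO ≈ 7.71 mg/L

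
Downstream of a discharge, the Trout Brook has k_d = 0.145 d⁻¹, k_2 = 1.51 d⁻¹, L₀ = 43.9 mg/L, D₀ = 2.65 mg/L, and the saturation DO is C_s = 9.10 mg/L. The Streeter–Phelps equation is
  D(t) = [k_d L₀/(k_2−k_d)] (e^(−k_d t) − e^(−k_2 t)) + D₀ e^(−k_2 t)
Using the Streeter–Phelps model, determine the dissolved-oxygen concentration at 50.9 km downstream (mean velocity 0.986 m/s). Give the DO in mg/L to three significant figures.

Travel time t = x/v = 50.9 km / (0.986 m/s) = 50900 m / 0.986 m/s = 51620 s = 0.5975 d.
k_d L₀/(k_2−k_d) = 0.145×43.9/(1.51−0.145) = 6.365/1.365 = 4.663 mg/L.
e^(−k_d t) = e^(−0.145×0.5975) = 0.9170; e^(−k_2 t) = e^(−1.51×0.5975) = 0.4057.
D = 4.663 × (0.9170 − 0.4057) + 2.65 × 0.4057 = 2.385 + 1.075 = 3.460 mg/L.
DO = C_s − D = 9.10 − 3.460 = 5.640 mg/L.

DO ≈ 5.64 mg/L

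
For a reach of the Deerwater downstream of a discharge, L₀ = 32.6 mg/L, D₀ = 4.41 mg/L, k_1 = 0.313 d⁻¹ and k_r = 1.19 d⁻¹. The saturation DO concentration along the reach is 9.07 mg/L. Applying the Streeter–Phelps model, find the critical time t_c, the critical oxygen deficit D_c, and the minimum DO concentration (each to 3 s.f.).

t_c ≈ 0.980 d; D_c ≈ 6.31 mg/L; min DO ≈ 2.76 mg/L

With k_r/k_1 = 3.802 and 1 − D₀(k_r−k_1)/(k_1 L₀) = 0.6210,
t_c = ln(3.802 × 0.6210) / (1.19 − 0.313) = ln(2.361) / 0.8770 = 0.8590/0.8770 = 0.9795 d.
L(t_c) = L₀ e^(−k_1 t_c) = 32.6 × 0.7360 = 23.99 mg/L, and at the critical point k_r D_c = k_1 L, so D_c = (0.313/1.19) × 23.99 = 6.311 mg/L.
Minimum DO = C_s − D_c = 9.07 − 6.311 = 2.759 mg/L.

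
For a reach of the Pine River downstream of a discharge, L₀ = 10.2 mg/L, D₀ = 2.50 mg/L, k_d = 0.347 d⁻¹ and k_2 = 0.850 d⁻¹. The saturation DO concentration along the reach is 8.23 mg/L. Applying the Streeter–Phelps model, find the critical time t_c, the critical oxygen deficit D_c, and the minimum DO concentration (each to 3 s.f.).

t_c = [1/(k_2−k_d)] ln[(k_2/k_d)(1 − D₀(k_2−k_d)/(k_d L₀))]
= [1/(0.850−0.347)] ln[(0.850/0.347)(1 − 2.50×0.5030/(0.347×10.2))]
= (1/0.5030) ln[2.450 × 0.6447] = 1.988 × ln(1.579) = 1.988 × 0.4570 = 0.9085 d.
D_c = (k_d/k_2) L₀ e^(−k_d t_c) = (0.347/0.850) × 10.2 × e^(−0.347×0.9085) = 0.4082 × 10.2 × 0.7296 = 3.038 mg/L.
Minimum DO = C_s − D_c = 8.23 − 3.038 = 5.192 mg/L.

t_c ≈ 0.908 d; D_c ≈ 3.04 mg/L; min DO ≈ 5.19 mg/L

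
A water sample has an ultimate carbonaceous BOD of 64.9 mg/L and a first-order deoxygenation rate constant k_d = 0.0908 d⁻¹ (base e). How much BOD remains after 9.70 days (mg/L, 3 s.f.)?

L ≈ 26.9 mg/L

L_t = L₀ e^(−k_d t) = 64.9 × e^(−0.0908×9.70) = 64.9 × 0.4145 = 26.90 mg/L.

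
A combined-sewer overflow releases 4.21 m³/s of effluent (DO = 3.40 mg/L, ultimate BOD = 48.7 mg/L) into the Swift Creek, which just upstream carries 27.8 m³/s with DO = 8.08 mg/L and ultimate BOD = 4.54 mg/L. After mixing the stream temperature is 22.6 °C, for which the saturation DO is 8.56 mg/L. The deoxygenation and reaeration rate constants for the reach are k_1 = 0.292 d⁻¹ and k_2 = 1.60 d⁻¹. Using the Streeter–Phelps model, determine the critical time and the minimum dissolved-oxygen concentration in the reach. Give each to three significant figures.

t_c ≈ 0.809 d; minimum DO ≈ 7.07 mg/L

Mixed DO = (27.8×8.08 + 4.21×3.40)/(27.8+4.21) = 238.9/32.01 = 7.464 mg/L.
Mixed L₀ = (27.8×4.54 + 4.21×48.7)/(32.01) = 331.2/32.01 = 10.35 mg/L.
Initial deficit D₀ = C_s − DO₀ = 8.56 − 7.464 = 1.096 mg/L.
t_c = (1/1.308) ln[(1.60/0.292)(1 − 1.096×1.308/(0.292×10.35))] = 0.7645 × ln(2.881) = 0.8090 d.
D_c = (0.292/1.60) × 10.35 × e^(−0.292×0.8090) = 0.1825 × 10.35 × 0.7896 = 1.491 mg/L.
Minimum DO = 8.56 − 1.491 = 7.069 mg/L.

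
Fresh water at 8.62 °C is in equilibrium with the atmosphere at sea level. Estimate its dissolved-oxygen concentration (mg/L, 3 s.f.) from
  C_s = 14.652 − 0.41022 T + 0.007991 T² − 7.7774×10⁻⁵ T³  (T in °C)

C_s = 14.652 − 0.41022×8.62 + 0.007991×8.62² − 7.7774×10⁻⁵×8.62³ = 11.66 mg/L.

C_s ≈ 11.7 mg/L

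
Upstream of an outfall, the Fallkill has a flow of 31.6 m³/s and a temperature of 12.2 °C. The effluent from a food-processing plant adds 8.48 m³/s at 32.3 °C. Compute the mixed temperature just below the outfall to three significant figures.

16.5 °C

Flow-weighted mixing: C = (Q_r C_r + Q_w C_w)/(Q_r + Q_w)
= (31.6×12.2 + 8.48×32.3)/(31.6 + 8.48) = 659.4/40.08 = 16.45 °C.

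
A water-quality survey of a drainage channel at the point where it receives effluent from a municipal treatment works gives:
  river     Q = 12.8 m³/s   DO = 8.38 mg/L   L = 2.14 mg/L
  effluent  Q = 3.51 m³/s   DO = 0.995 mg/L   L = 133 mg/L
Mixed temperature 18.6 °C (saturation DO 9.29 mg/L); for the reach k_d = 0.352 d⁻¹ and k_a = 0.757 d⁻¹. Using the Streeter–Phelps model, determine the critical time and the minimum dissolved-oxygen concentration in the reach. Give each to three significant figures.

t_c ≈ 1.64 d; minimum DO ≈ 1.39 mg/L

Mixed DO = (12.8×8.38 + 3.51×0.995)/(12.8+3.51) = 110.8/16.31 = 6.791 mg/L.
Mixed L₀ = (12.8×2.14 + 3.51×133)/(16.31) = 494.2/16.31 = 30.30 mg/L.
Initial deficit D₀ = C_s − DO₀ = 9.29 − 6.791 = 2.499 mg/L.
t_c = (1/0.4050) ln[(0.757/0.352)(1 − 2.499×0.4050/(0.352×30.30))] = 2.469 × ln(1.946) = 1.645 d.
D_c = (0.352/0.757) × 30.30 × e^(−0.352×1.645) = 0.4650 × 30.30 × 0.5605 = 7.898 mg/L.
Minimum DO = 9.29 − 7.898 = 1.392 mg/L.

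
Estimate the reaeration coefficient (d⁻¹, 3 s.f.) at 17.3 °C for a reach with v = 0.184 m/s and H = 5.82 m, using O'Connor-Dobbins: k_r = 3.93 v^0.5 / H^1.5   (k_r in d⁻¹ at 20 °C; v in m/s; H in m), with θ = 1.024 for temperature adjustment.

k_r ≈ 0.113 d⁻¹

k_r(20) = 3.93 × 0.184^0.5 / 5.82^1.5 = 3.93 × 0.4290 / 14.04 = 0.1201 d⁻¹.
k_r(17.3) = 0.1201 × 1.024^(17.3−20) = 0.1201 × 0.9380 = 0.1126 d⁻¹.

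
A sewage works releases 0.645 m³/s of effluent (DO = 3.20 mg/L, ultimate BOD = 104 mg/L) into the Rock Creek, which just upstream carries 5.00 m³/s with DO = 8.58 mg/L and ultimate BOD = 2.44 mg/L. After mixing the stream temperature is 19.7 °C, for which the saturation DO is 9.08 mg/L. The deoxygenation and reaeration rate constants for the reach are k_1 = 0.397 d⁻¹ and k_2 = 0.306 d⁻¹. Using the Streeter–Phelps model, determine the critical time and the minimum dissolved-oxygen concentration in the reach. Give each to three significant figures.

t_c ≈ 2.66 d; minimum DO ≈ 2.75 mg/L

Mixed DO = (5.00×8.58 + 0.645×3.20)/(5.00+0.645) = 44.96/5.645 = 7.965 mg/L.
Mixed L₀ = (5.00×2.44 + 0.645×104)/(5.645) = 79.28/5.645 = 14.04 mg/L.
Initial deficit D₀ = C_s − DO₀ = 9.08 − 7.965 = 1.115 mg/L.
t_c = (1/-0.09100) ln[(0.306/0.397)(1 − 1.115×-0.09100/(0.397×14.04))] = -10.99 × ln(0.7848) = 2.663 d.
D_c = (0.397/0.306) × 14.04 × e^(−0.397×2.663) = 1.297 × 14.04 × 0.3474 = 6.331 mg/L.
Minimum DO = 9.08 − 6.331 = 2.749 mg/L.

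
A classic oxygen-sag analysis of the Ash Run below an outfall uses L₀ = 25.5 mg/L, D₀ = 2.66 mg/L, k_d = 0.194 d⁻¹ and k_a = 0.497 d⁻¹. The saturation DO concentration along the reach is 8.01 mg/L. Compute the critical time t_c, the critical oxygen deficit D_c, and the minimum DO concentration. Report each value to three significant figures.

t_c ≈ 2.52 d; D_c ≈ 6.11 mg/L; min DO ≈ 1.90 mg/L

At the critical point dD/dt = 0, so k_d L₀ e^(−k_d t) = k_a D. Substituting D(t) from the Streeter–Phelps equation and solving for t gives
t_c = ln[(k_a/k_d)(1 − D₀(k_a−k_d)/(k_d L₀))] / (k_a−k_d).
Here k_a−k_d = 0.3030 d⁻¹ and 1 − D₀(k_a−k_d)/(k_d L₀) = 1 − 2.66×0.3030/(0.194×25.5) = 0.8371, so
t_c = ln(2.562 × 0.8371) / 0.3030 = 0.7629 / 0.3030 = 2.518 d.
D_c = (k_d/k_a) L₀ e^(−k_d t_c) = (0.194/0.497) × 25.5 × e^(−0.194×2.518) = 0.3903 × 25.5 × 0.6136 = 6.107 mg/L.
Minimum DO = C_s − D_c = 8.01 − 6.107 = 1.903 mg/L.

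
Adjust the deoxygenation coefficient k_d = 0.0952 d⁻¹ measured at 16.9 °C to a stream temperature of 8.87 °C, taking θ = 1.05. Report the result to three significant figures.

k_d ≈ 0.0643 d⁻¹

k_d(T₂) = k_d(T₁) · θ^(T₂−T₁) = 0.0952 × 1.05^(8.87−16.9)
= 0.0952 × 1.05^-8.03 = 0.0952 × 0.6758 = 0.06434 d⁻¹.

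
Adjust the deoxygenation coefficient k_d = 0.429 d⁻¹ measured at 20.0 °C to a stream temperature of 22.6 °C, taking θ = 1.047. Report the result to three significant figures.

k_d(T₂) = k_d(T₁) · θ^(T₂−T₁) = 0.429 × 1.047^(22.6−20.0)
= 0.429 × 1.047^2.60 = 0.429 × 1.127 = 0.4834 d⁻¹.

k_d ≈ 0.483 d⁻¹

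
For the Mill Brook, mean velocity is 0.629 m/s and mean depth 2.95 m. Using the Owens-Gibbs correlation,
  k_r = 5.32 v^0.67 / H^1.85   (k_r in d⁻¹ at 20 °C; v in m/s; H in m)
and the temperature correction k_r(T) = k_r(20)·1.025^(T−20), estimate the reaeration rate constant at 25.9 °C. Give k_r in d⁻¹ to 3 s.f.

k_r(20) = 5.32 × 0.629^0.67 / 2.95^1.85 = 5.32 × 0.7330 / 7.399 = 0.5270 d⁻¹.
k_r(25.9) = 0.5270 × 1.025^(25.9−20) = 0.5270 × 1.157 = 0.6097 d⁻¹.

k_r ≈ 0.610 d⁻¹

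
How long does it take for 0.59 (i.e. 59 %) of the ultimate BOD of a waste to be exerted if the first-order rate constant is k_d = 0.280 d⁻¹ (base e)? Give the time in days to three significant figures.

y/L₀ = 1 − e^(−k_d t) = 0.59 ⇒ e^(−k_d t) = 0.410
t = −ln(0.410) / 0.280 = 0.8916 / 0.280 = 3.184 d.

t ≈ 3.18 d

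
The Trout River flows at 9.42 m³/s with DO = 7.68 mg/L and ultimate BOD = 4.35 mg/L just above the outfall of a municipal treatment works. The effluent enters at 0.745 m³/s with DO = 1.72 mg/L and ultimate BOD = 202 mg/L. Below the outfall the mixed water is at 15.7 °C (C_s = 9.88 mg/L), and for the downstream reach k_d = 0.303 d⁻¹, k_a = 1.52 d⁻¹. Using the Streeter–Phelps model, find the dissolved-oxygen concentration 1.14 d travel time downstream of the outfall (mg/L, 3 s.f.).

Mixed DO = (9.42×7.68 + 0.745×1.72)/(9.42+0.745) = 73.63/10.16 = 7.243 mg/L.
Mixed L₀ = (9.42×4.35 + 0.745×202)/(10.16) = 191.5/10.16 = 18.84 mg/L.
Initial deficit D₀ = C_s − DO₀ = 9.88 − 7.243 = 2.637 mg/L.
D(1.14) = [0.303×18.84/(1.52−0.303)](e^(−0.303×1.14) − e^(−1.52×1.14)) + 2.637 e^(−1.52×1.14)
= 4.690 × (0.7079 − 0.1768) + 2.637 × 0.1768 = 2.957 mg/L.
DO = 9.88 − 2.957 = 6.923 mg/L.

DO ≈ 6.92 mg/L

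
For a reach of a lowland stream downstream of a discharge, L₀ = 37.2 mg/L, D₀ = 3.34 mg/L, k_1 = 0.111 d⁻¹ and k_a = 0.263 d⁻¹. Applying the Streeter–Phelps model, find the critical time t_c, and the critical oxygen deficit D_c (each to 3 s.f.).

With k_a/k_1 = 2.369 and 1 − D₀(k_a−k_1)/(k_1 L₀) = 0.8771,
t_c = ln(2.369 × 0.8771) / (0.263 − 0.111) = ln(2.078) / 0.1520 = 0.7314/0.1520 = 4.812 d.
D_c = (k_1/k_a) L₀ e^(−k_1 t_c) = (0.111/0.263) × 37.2 × e^(−0.111×4.812) = 0.4221 × 37.2 × 0.5862 = 9.203 mg/L.

t_c ≈ 4.81 d; D_c ≈ 9.20 mg/L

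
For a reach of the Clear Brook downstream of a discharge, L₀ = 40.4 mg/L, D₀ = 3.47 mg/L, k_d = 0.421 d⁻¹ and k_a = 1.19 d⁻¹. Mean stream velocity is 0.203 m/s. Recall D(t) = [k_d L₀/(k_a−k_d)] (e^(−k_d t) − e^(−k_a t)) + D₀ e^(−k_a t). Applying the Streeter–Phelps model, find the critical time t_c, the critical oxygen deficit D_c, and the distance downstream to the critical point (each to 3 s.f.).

With k_a/k_d = 2.827 and 1 − D₀(k_a−k_d)/(k_d L₀) = 0.8431,
t_c = ln(2.827 × 0.8431) / (1.19 − 0.421) = ln(2.383) / 0.7690 = 0.8684/0.7690 = 1.129 d.
L(t_c) = L₀ e^(−k_d t_c) = 40.4 × 0.6216 = 25.11 mg/L, and at the critical point k_a D_c = k_d L, so D_c = (0.421/1.19) × 25.11 = 8.885 mg/L.
x_c = v t_c = 0.203 m/s × 1.129 d × 86400 s/d = 19810 m ≈ 19.8 km.

t_c ≈ 1.13 d; D_c ≈ 8.88 mg/L; x_c ≈ 19.8 km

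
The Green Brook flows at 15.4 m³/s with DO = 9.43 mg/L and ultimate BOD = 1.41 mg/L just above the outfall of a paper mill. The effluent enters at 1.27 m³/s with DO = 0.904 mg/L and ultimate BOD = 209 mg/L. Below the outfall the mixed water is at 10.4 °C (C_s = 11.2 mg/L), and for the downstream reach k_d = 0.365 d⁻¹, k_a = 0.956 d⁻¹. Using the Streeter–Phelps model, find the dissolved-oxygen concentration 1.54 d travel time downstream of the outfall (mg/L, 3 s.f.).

DO ≈ 7.02 mg/L

Mixed DO = (15.4×9.43 + 1.27×0.904)/(15.4+1.27) = 146.4/16.67 = 8.780 mg/L.
Mixed L₀ = (15.4×1.41 + 1.27×209)/(16.67) = 287.1/16.67 = 17.23 mg/L.
Initial deficit D₀ = C_s − DO₀ = 11.2 − 8.780 = 2.420 mg/L.
D(1.54) = [0.365×17.23/(0.956−0.365)](e^(−0.365×1.54) − e^(−0.956×1.54)) + 2.420 e^(−0.956×1.54)
= 10.64 × (0.5700 − 0.2294) + 2.420 × 0.2294 = 4.178 mg/L.
DO = 11.2 − 4.178 = 7.022 mg/L.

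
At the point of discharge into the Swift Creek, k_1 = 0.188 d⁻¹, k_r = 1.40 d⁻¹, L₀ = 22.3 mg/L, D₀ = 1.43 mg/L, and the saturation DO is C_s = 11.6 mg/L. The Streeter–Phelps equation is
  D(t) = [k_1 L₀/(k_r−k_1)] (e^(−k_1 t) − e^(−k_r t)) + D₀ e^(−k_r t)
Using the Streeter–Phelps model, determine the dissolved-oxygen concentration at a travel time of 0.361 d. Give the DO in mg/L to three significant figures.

DO ≈ 9.59 mg/L

k_1 L₀/(k_r−k_1) = 0.188×22.3/(1.40−0.188) = 4.192/1.212 = 3.459 mg/L.
e^(−k_1 t) = e^(−0.188×0.3610) = 0.9344; e^(−k_r t) = e^(−1.40×0.3610) = 0.6033.
D = 3.459 × (0.9344 − 0.6033) + 1.43 × 0.6033 = 1.145 + 0.8627 = 2.008 mg/L.
DO = C_s − D = 11.6 − 2.008 = 9.592 mg/L.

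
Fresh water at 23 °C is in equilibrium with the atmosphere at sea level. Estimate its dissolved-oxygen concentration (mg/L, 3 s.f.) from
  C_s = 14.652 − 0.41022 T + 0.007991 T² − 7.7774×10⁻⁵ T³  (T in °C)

C_s ≈ 8.50 mg/L

C_s = 14.652 − 0.41022×23 + 0.007991×23² − 7.7774×10⁻⁵×23³ = 8.498 mg/L.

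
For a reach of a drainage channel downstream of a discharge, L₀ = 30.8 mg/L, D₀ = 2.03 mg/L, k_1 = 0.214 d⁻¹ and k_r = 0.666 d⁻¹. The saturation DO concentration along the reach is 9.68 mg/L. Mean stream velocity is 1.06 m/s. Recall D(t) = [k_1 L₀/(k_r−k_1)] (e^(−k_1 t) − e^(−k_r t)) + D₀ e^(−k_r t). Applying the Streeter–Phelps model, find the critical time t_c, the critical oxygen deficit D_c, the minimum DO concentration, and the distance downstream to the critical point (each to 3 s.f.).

t_c ≈ 2.18 d; D_c ≈ 6.21 mg/L; min DO ≈ 3.47 mg/L; x_c ≈ 200 km

t_c = [1/(k_r−k_1)] ln[(k_r/k_1)(1 − D₀(k_r−k_1)/(k_1 L₀))]
= [1/(0.666−0.214)] ln[(0.666/0.214)(1 − 2.03×0.4520/(0.214×30.8))]
= (1/0.4520) ln[3.112 × 0.8608] = 2.212 × ln(2.679) = 2.212 × 0.9854 = 2.180 d.
D_c = (k_1/k_r) L₀ e^(−k_1 t_c) = (0.214/0.666) × 30.8 × e^(−0.214×2.180) = 0.3213 × 30.8 × 0.6272 = 6.207 mg/L.
Minimum DO = C_s − D_c = 9.68 − 6.207 = 3.473 mg/L.
x_c = v t_c = 1.06 m/s × 2.180 d × 86400 s/d = 199700 m ≈ 200 km.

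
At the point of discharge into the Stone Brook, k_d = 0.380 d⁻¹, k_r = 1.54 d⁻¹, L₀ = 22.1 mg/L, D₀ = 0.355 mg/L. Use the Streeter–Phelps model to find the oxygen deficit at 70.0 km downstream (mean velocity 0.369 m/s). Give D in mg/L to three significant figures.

Travel time t = x/v = 70.0 km / (0.369 m/s) = 70000 m / 0.369 m/s = 189700 s = 2.196 d.
k_d L₀/(k_r−k_d) = 0.380×22.1/(1.54−0.380) = 8.398/1.160 = 7.240 mg/L.
e^(−k_d t) = e^(−0.380×2.196) = 0.4342; e^(−k_r t) = e^(−1.54×2.196) = 0.03400.
D = 7.240 × (0.4342 − 0.03400) + 0.355 × 0.03400 = 2.897 + 0.01207 = 2.909 mg/L.

D ≈ 2.91 mg/L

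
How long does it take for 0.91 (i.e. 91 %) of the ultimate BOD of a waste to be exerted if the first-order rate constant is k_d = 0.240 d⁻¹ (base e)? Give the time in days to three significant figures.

t ≈ 10.0 d

y/L₀ = 1 − e^(−k_d t) = 0.91 ⇒ e^(−k_d t) = 0.0900
t = −ln(0.0900) / 0.240 = 2.408 / 0.240 = 10.03 d.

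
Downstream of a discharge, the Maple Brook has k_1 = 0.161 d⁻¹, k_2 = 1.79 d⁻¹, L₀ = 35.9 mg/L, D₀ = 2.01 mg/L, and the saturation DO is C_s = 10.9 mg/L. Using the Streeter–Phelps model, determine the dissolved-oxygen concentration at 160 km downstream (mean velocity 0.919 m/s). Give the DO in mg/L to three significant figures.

DO ≈ 8.38 mg/L

Travel time t = x/v = 160 km / (0.919 m/s) = 160000 m / 0.919 m/s = 174100 s = 2.015 d.
k_1 L₀/(k_2−k_1) = 0.161×35.9/(1.79−0.161) = 5.780/1.629 = 3.548 mg/L.
e^(−k_1 t) = e^(−0.161×2.015) = 0.7229; e^(−k_2 t) = e^(−1.79×2.015) = 0.02713.
D = 3.548 × (0.7229 − 0.02713) + 2.01 × 0.02713 = 2.469 + 0.05454 = 2.523 mg/L.
DO = C_s − D = 10.9 − 2.523 = 8.377 mg/L.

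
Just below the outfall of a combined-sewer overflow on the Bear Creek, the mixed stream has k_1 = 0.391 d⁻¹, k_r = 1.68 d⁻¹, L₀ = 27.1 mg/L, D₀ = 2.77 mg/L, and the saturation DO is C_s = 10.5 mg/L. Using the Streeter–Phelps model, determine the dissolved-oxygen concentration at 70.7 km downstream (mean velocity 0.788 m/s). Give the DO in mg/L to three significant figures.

Travel time t = x/v = 70.7 km / (0.788 m/s) = 70700 m / 0.788 m/s = 89720 s = 1.038 d.
k_1 L₀/(k_r−k_1) = 0.391×27.1/(1.68−0.391) = 10.60/1.289 = 8.220 mg/L.
e^(−k_1 t) = e^(−0.391×1.038) = 0.6663; e^(−k_r t) = e^(−1.68×1.038) = 0.1747.
D = 8.220 × (0.6663 − 0.1747) + 2.77 × 0.1747 = 4.041 + 0.4840 = 4.525 mg/L.
DO = C_s − D = 10.5 − 4.525 = 5.975 mg/L.

DO ≈ 5.98 mg/L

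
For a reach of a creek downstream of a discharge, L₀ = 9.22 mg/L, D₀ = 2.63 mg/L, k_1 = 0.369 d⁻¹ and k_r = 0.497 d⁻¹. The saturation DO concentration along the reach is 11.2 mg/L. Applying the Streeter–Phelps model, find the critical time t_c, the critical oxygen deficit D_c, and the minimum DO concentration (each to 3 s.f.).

With k_r/k_1 = 1.347 and 1 − D₀(k_r−k_1)/(k_1 L₀) = 0.9011,
t_c = ln(1.347 × 0.9011) / (0.497 − 0.369) = ln(1.214) / 0.1280 = 0.1936/0.1280 = 1.513 d.
D_c = (k_1/k_r) L₀ e^(−k_1 t_c) = (0.369/0.497) × 9.22 × e^(−0.369×1.513) = 0.7425 × 9.22 × 0.5723 = 3.918 mg/L.
Minimum DO = C_s − D_c = 11.2 − 3.918 = 7.282 mg/L.

t_c ≈ 1.51 d; D_c ≈ 3.92 mg/L; min DO ≈ 7.28 mg/L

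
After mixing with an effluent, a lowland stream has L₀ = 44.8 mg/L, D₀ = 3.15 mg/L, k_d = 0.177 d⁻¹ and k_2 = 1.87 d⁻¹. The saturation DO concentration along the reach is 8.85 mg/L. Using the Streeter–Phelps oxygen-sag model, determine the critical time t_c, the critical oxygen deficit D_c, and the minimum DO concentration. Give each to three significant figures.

t_c = [1/(k_2−k_d)] ln[(k_2/k_d)(1 − D₀(k_2−k_d)/(k_d L₀))]
= [1/(1.87−0.177)] ln[(1.87/0.177)(1 − 3.15×1.693/(0.177×44.8))]
= (1/1.693) ln[10.56 × 0.3275] = 0.5907 × ln(3.460) = 0.5907 × 1.241 = 0.7331 d.
L(t_c) = L₀ e^(−k_d t_c) = 44.8 × 0.8783 = 39.35 mg/L, and at the critical point k_2 D_c = k_d L, so D_c = (0.177/1.87) × 39.35 = 3.724 mg/L.
Minimum DO = C_s − D_c = 8.85 − 3.724 = 5.126 mg/L.

t_c ≈ 0.733 d; D_c ≈ 3.72 mg/L; min DO ≈ 5.13 mg/L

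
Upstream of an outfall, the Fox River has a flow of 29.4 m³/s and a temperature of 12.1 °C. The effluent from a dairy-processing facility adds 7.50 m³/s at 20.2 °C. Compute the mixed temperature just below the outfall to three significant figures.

Flow-weighted mixing: C = (Q_r C_r + Q_w C_w)/(Q_r + Q_w)
= (29.4×12.1 + 7.50×20.2)/(29.4 + 7.50) = 507.2/36.90 = 13.75 °C.

13.7 °C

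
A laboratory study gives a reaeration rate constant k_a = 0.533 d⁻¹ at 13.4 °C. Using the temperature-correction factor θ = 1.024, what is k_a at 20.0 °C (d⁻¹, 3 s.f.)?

k_a(T₂) = k_a(T₁) · θ^(T₂−T₁) = 0.533 × 1.024^(20.0−13.4)
= 0.533 × 1.024^6.60 = 0.533 × 1.169 = 0.6233 d⁻¹.

k_a ≈ 0.623 d⁻¹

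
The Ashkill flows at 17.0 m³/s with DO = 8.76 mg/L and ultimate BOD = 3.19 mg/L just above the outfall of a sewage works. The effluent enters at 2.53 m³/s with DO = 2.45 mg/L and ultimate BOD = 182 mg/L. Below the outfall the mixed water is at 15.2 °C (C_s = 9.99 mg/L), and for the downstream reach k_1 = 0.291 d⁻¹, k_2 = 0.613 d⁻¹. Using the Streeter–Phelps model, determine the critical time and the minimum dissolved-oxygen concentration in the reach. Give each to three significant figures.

Mixed DO = (17.0×8.76 + 2.53×2.45)/(17.0+2.53) = 155.1/19.53 = 7.943 mg/L.
Mixed L₀ = (17.0×3.19 + 2.53×182)/(19.53) = 514.7/19.53 = 26.35 mg/L.
Initial deficit D₀ = C_s − DO₀ = 9.99 − 7.943 = 2.047 mg/L.
t_c = (1/0.3220) ln[(0.613/0.291)(1 − 2.047×0.3220/(0.291×26.35))] = 3.106 × ln(1.925) = 2.035 d.
D_c = (0.291/0.613) × 26.35 × e^(−0.291×2.035) = 0.4747 × 26.35 × 0.5532 = 6.921 mg/L.
Minimum DO = 9.99 − 6.921 = 3.069 mg/L.

t_c ≈ 2.03 d; minimum DO ≈ 3.07 mg/L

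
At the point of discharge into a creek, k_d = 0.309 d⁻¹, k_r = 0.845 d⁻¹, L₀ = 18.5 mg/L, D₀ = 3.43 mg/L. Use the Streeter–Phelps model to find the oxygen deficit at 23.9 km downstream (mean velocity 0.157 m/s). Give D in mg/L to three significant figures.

D ≈ 4.56 mg/L

Travel time t = x/v = 23.9 km / (0.157 m/s) = 23900 m / 0.157 m/s = 152200 s = 1.762 d.
k_d L₀/(k_r−k_d) = 0.309×18.5/(0.845−0.309) = 5.716/0.5360 = 10.67 mg/L.
e^(−k_d t) = e^(−0.309×1.762) = 0.5802; e^(−k_r t) = e^(−0.845×1.762) = 0.2256.
D = 10.67 × (0.5802 − 0.2256) + 3.43 × 0.2256 = 3.781 + 0.7739 = 4.555 mg/L.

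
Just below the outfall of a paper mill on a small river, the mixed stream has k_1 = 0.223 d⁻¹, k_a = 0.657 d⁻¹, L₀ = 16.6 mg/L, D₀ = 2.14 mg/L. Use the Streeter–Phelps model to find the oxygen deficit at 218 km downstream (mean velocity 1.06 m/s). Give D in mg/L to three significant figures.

D ≈ 3.68 mg/L

Travel time t = x/v = 218 km / (1.06 m/s) = 218000 m / 1.06 m/s = 205700 s = 2.380 d.
k_1 L₀/(k_a−k_1) = 0.223×16.6/(0.657−0.223) = 3.702/0.4340 = 8.529 mg/L.
e^(−k_1 t) = e^(−0.223×2.380) = 0.5881; e^(−k_a t) = e^(−0.657×2.380) = 0.2093.
D = 8.529 × (0.5881 − 0.2093) + 2.14 × 0.2093 = 3.231 + 0.4480 = 3.679 mg/L.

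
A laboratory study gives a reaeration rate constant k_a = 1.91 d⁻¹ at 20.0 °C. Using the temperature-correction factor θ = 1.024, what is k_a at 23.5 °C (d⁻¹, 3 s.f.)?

k_a ≈ 2.08 d⁻¹

k_a(T₂) = k_a(T₁) · θ^(T₂−T₁) = 1.91 × 1.024^(23.5−20.0)
= 1.91 × 1.024^3.50 = 1.91 × 1.087 = 2.075 d⁻¹.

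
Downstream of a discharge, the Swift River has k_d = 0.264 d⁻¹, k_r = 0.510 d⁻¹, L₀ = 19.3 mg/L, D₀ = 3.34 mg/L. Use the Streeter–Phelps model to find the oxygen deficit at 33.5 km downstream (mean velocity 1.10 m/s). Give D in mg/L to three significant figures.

D ≈ 4.36 mg/L

Travel time t = x/v = 33.5 km / (1.10 m/s) = 33500 m / 1.10 m/s = 30450 s = 0.3525 d.
k_d L₀/(k_r−k_d) = 0.264×19.3/(0.510−0.264) = 5.095/0.2460 = 20.71 mg/L.
e^(−k_d t) = e^(−0.264×0.3525) = 0.9111; e^(−k_r t) = e^(−0.510×0.3525) = 0.8355.
D = 20.71 × (0.9111 − 0.8355) + 3.34 × 0.8355 = 1.567 + 2.790 = 4.358 mg/L.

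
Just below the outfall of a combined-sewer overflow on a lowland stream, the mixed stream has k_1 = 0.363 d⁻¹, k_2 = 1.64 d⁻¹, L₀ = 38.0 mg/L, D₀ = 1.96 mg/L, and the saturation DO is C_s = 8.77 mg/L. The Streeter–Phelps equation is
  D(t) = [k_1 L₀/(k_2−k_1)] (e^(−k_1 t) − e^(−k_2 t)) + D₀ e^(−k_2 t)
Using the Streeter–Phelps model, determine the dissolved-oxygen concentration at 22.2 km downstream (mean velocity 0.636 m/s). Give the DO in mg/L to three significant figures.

Travel time t = x/v = 22.2 km / (0.636 m/s) = 22200 m / 0.636 m/s = 34910 s = 0.4040 d.
k_1 L₀/(k_2−k_1) = 0.363×38.0/(1.64−0.363) = 13.79/1.277 = 10.80 mg/L.
e^(−k_1 t) = e^(−0.363×0.4040) = 0.8636; e^(−k_2 t) = e^(−1.64×0.4040) = 0.5155.
D = 10.80 × (0.8636 − 0.5155) + 1.96 × 0.5155 = 3.760 + 1.010 = 4.770 mg/L.
DO = C_s − D = 8.77 − 4.770 = 4.000 mg/L.

DO ≈ 4.00 mg/L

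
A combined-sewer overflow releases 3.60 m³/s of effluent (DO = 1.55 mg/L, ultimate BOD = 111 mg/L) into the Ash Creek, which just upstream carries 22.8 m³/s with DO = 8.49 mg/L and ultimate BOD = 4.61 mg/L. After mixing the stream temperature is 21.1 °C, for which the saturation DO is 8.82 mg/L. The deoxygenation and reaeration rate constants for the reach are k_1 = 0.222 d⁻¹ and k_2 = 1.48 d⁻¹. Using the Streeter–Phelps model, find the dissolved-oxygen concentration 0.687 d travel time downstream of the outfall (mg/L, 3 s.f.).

Mixed DO = (22.8×8.49 + 3.60×1.55)/(22.8+3.60) = 199.2/26.40 = 7.544 mg/L.
Mixed L₀ = (22.8×4.61 + 3.60×111)/(26.40) = 504.7/26.40 = 19.12 mg/L.
Initial deficit D₀ = C_s − DO₀ = 8.82 − 7.544 = 1.276 mg/L.
D(0.687) = [0.222×19.12/(1.48−0.222)](e^(−0.222×0.687) − e^(−1.48×0.687)) + 1.276 e^(−1.48×0.687)
= 3.374 × (0.8585 − 0.3618) + 1.276 × 0.3618 = 2.138 mg/L.
DO = 8.82 − 2.138 = 6.682 mg/L.

DO ≈ 6.68 mg/L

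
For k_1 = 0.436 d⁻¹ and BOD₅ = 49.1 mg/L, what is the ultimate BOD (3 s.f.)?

L₀ ≈ 55.4 mg/L

BOD₅ = L₀(1 − e^(−5k_1)) ⇒ L₀ = BOD₅ / (1 − e^(−5×0.436))
= 49.1 / (1 − 0.1130) = 49.1 / 0.8870 = 55.36 mg/L.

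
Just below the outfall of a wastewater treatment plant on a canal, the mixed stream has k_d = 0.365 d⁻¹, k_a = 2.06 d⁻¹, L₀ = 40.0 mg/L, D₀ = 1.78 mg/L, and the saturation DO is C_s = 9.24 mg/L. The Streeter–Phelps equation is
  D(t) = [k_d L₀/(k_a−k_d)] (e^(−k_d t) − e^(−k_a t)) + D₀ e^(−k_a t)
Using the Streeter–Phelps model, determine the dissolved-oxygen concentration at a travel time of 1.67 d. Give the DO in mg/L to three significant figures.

k_d L₀/(k_a−k_d) = 0.365×40.0/(2.06−0.365) = 14.60/1.695 = 8.614 mg/L.
e^(−k_d t) = e^(−0.365×1.670) = 0.5436; e^(−k_a t) = e^(−2.06×1.670) = 0.03206.
D = 8.614 × (0.5436 − 0.03206) + 1.78 × 0.03206 = 4.406 + 0.05706 = 4.463 mg/L.
DO = C_s − D = 9.24 − 4.463 = 4.777 mg/L.

DO ≈ 4.78 mg/L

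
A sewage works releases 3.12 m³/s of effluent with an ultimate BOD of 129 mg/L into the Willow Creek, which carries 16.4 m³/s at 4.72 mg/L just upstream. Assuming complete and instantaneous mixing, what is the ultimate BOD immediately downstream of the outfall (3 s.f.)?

Flow-weighted mixing: C = (Q_r C_r + Q_w C_w)/(Q_r + Q_w)
= (16.4×4.72 + 3.12×129)/(16.4 + 3.12) = 479.9/19.52 = 24.58 mg/L.

24.6 mg/L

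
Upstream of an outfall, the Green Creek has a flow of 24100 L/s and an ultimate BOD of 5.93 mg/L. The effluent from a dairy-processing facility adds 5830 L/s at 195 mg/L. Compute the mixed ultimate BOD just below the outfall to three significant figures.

42.8 mg/L

Flow-weighted mixing: C = (Q_r C_r + Q_w C_w)/(Q_r + Q_w)
= (24100×5.93 + 5830×195)/(24100 + 5830) = 1.280×10^6/29930 = 42.76 mg/L.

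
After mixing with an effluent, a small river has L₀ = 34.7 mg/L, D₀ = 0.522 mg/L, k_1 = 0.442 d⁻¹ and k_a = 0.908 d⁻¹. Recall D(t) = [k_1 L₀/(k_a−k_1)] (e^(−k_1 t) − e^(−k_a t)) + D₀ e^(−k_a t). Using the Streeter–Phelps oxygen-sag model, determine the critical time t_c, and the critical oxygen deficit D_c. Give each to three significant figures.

At the critical point dD/dt = 0, so k_1 L₀ e^(−k_1 t) = k_a D. Substituting D(t) from the Streeter–Phelps equation and solving for t gives
t_c = ln[(k_a/k_1)(1 − D₀(k_a−k_1)/(k_1 L₀))] / (k_a−k_1).
Here k_a−k_1 = 0.4660 d⁻¹ and 1 − D₀(k_a−k_1)/(k_1 L₀) = 1 − 0.522×0.4660/(0.442×34.7) = 0.9841, so
t_c = ln(2.054 × 0.9841) / 0.4660 = 0.7039 / 0.4660 = 1.511 d.
D_c = (k_1/k_a) L₀ e^(−k_1 t_c) = (0.442/0.908) × 34.7 × e^(−0.442×1.511) = 0.4868 × 34.7 × 0.5129 = 8.663 mg/L.

t_c ≈ 1.51 d; D_c ≈ 8.66 mg/L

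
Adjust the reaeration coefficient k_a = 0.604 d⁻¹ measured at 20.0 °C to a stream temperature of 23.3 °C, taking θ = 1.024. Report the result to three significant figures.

k_a ≈ 0.653 d⁻¹

k_a(T₂) = k_a(T₁) · θ^(T₂−T₁) = 0.604 × 1.024^(23.3−20.0)
= 0.604 × 1.024^3.30 = 0.604 × 1.081 = 0.6532 d⁻¹.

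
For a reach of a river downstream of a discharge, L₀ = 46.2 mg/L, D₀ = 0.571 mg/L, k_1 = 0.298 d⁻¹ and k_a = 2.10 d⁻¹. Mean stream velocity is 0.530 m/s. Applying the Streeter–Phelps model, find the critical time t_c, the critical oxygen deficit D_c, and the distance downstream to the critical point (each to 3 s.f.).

t_c ≈ 1.04 d; D_c ≈ 4.81 mg/L; x_c ≈ 47.6 km

With k_a/k_1 = 7.047 and 1 − D₀(k_a−k_1)/(k_1 L₀) = 0.9253,
t_c = ln(7.047 × 0.9253) / (2.10 − 0.298) = ln(6.520) / 1.802 = 1.875/1.802 = 1.040 d.
D_c = (k_1/k_a) L₀ e^(−k_1 t_c) = (0.298/2.10) × 46.2 × e^(−0.298×1.040) = 0.1419 × 46.2 × 0.7334 = 4.808 mg/L.
x_c = v t_c = 0.530 m/s × 1.040 d × 86400 s/d = 47650 m ≈ 47.6 km.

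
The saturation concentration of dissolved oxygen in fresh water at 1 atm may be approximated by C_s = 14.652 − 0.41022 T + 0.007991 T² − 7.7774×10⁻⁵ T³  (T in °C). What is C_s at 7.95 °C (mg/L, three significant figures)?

C_s ≈ 11.9 mg/L

C_s = 14.652 − 0.41022×7.95 + 0.007991×7.95² − 7.7774×10⁻⁵×7.95³ = 11.86 mg/L.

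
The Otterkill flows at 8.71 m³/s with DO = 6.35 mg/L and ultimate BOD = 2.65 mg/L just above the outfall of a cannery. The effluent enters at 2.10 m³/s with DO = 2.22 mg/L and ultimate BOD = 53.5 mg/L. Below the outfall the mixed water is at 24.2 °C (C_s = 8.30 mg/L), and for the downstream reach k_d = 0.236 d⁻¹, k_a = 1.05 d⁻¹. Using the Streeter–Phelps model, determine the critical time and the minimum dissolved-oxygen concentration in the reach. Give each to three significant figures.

Mixed DO = (8.71×6.35 + 2.10×2.22)/(8.71+2.10) = 59.97/10.81 = 5.548 mg/L.
Mixed L₀ = (8.71×2.65 + 2.10×53.5)/(10.81) = 135.4/10.81 = 12.53 mg/L.
Initial deficit D₀ = C_s − DO₀ = 8.30 − 5.548 = 2.752 mg/L.
t_c = (1/0.8140) ln[(1.05/0.236)(1 − 2.752×0.8140/(0.236×12.53))] = 1.229 × ln(1.078) = 0.09214 d.
D_c = (0.236/1.05) × 12.53 × e^(−0.236×0.09214) = 0.2248 × 12.53 × 0.9785 = 2.755 mg/L.
Minimum DO = 8.30 − 2.755 = 5.545 mg/L.

t_c ≈ 0.0921 d; minimum DO ≈ 5.54 mg/L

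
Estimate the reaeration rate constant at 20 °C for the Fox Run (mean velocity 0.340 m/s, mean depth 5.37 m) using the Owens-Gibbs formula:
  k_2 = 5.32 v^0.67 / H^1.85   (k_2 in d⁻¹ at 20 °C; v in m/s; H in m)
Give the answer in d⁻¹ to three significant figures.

k_2 ≈ 0.115 d⁻¹

k_2 = 5.32 × 0.340^0.67 / 5.37^1.85 = 5.32 × 0.4854 / 22.41 = 0.1152 d⁻¹.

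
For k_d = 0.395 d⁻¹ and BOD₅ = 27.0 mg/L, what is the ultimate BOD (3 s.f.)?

BOD₅ = L₀(1 − e^(−5k_d)) ⇒ L₀ = BOD₅ / (1 − e^(−5×0.395))
= 27.0 / (1 − 0.1388) = 27.0 / 0.8612 = 31.35 mg/L.

L₀ ≈ 31.4 mg/L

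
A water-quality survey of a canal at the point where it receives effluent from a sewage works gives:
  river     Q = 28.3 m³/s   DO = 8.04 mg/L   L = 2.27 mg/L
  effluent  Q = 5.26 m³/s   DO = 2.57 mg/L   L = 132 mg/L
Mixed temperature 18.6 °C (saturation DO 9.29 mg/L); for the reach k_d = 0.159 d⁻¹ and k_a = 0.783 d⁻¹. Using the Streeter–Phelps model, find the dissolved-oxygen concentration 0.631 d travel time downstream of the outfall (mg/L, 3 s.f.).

Mixed DO = (28.3×8.04 + 5.26×2.57)/(28.3+5.26) = 241.1/33.56 = 7.183 mg/L.
Mixed L₀ = (28.3×2.27 + 5.26×132)/(33.56) = 758.6/33.56 = 22.60 mg/L.
Initial deficit D₀ = C_s − DO₀ = 9.29 − 7.183 = 2.107 mg/L.
D(0.631) = [0.159×22.60/(0.783−0.159)](e^(−0.159×0.631) − e^(−0.783×0.631)) + 2.107 e^(−0.783×0.631)
= 5.759 × (0.9045 − 0.6101) + 2.107 × 0.6101 = 2.981 mg/L.
DO = 9.29 − 2.981 = 6.309 mg/L.

DO ≈ 6.31 mg/L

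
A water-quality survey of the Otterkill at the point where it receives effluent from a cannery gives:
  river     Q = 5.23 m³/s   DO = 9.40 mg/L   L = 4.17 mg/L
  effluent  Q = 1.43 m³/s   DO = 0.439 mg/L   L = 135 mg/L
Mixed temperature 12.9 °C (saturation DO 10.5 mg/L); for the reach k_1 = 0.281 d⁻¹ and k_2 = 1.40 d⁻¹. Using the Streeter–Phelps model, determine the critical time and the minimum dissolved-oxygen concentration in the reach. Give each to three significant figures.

t_c ≈ 1.02 d; minimum DO ≈ 5.64 mg/L

Mixed DO = (5.23×9.40 + 1.43×0.439)/(5.23+1.43) = 49.79/6.660 = 7.476 mg/L.
Mixed L₀ = (5.23×4.17 + 1.43×135)/(6.660) = 214.9/6.660 = 32.26 mg/L.
Initial deficit D₀ = C_s − DO₀ = 10.5 − 7.476 = 3.024 mg/L.
t_c = (1/1.119) ln[(1.40/0.281)(1 − 3.024×1.119/(0.281×32.26))] = 0.8937 × ln(3.122) = 1.018 d.
D_c = (0.281/1.40) × 32.26 × e^(−0.281×1.018) = 0.2007 × 32.26 × 0.7513 = 4.865 mg/L.
Minimum DO = 10.5 − 4.865 = 5.635 mg/L.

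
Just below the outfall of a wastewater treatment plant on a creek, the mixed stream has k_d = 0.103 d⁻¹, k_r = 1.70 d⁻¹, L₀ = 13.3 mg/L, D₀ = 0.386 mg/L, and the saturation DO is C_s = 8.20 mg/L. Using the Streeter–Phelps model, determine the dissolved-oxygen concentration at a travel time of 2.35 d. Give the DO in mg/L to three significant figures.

k_d L₀/(k_r−k_d) = 0.103×13.3/(1.70−0.103) = 1.370/1.597 = 0.8578 mg/L.
e^(−k_d t) = e^(−0.103×2.350) = 0.7850; e^(−k_r t) = e^(−1.70×2.350) = 0.01841.
D = 0.8578 × (0.7850 − 0.01841) + 0.386 × 0.01841 = 0.6576 + 0.007105 = 0.6647 mg/L.
DO = C_s − D = 8.20 − 0.6647 = 7.535 mg/L.

DO ≈ 7.54 mg/L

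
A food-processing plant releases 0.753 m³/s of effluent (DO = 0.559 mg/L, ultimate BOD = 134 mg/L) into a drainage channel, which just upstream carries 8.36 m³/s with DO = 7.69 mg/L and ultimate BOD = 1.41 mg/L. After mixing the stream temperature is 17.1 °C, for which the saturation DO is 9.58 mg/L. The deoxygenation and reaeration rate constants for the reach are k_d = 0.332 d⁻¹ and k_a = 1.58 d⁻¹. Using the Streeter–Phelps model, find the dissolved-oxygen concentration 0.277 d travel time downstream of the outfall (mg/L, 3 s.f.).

Mixed DO = (8.36×7.69 + 0.753×0.559)/(8.36+0.753) = 64.71/9.113 = 7.101 mg/L.
Mixed L₀ = (8.36×1.41 + 0.753×134)/(9.113) = 112.7/9.113 = 12.37 mg/L.
Initial deficit D₀ = C_s − DO₀ = 9.58 − 7.101 = 2.479 mg/L.
D(0.277) = [0.332×12.37/(1.58−0.332)](e^(−0.332×0.277) − e^(−1.58×0.277)) + 2.479 e^(−1.58×0.277)
= 3.290 × (0.9121 − 0.6455) + 2.479 × 0.6455 = 2.477 mg/L.
DO = 9.58 − 2.477 = 7.103 mg/L.

DO ≈ 7.10 mg/L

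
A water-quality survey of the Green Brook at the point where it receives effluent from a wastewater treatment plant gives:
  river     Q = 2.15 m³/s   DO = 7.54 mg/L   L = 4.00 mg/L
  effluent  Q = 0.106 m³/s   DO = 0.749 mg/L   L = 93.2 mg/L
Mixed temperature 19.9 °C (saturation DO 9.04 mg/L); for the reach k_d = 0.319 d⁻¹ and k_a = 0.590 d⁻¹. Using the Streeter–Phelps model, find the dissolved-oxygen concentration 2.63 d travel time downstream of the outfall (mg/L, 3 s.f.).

Mixed DO = (2.15×7.54 + 0.106×0.749)/(2.15+0.106) = 16.29/2.256 = 7.221 mg/L.
Mixed L₀ = (2.15×4.00 + 0.106×93.2)/(2.256) = 18.48/2.256 = 8.191 mg/L.
Initial deficit D₀ = C_s − DO₀ = 9.04 − 7.221 = 1.819 mg/L.
D(2.63) = [0.319×8.191/(0.590−0.319)](e^(−0.319×2.63) − e^(−0.590×2.63)) + 1.819 e^(−0.590×2.63)
= 9.642 × (0.4322 − 0.2119) + 1.819 × 0.2119 = 2.509 mg/L.
DO = 9.04 − 2.509 = 6.531 mg/L.

DO ≈ 6.53 mg/L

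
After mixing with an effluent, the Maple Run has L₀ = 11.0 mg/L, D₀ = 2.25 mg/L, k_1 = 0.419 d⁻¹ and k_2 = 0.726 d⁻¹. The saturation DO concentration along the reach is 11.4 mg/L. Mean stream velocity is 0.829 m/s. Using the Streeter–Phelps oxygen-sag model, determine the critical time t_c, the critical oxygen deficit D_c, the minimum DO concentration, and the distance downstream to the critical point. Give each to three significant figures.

t_c ≈ 1.26 d; D_c ≈ 3.74 mg/L; min DO ≈ 7.66 mg/L; x_c ≈ 90.4 km

t_c = [1/(k_2−k_1)] ln[(k_2/k_1)(1 − D₀(k_2−k_1)/(k_1 L₀))]
= [1/(0.726−0.419)] ln[(0.726/0.419)(1 − 2.25×0.3070/(0.419×11.0))]
= (1/0.3070) ln[1.733 × 0.8501] = 3.257 × ln(1.473) = 3.257 × 0.3873 = 1.262 d.
D_c = (k_1/k_2) L₀ e^(−k_1 t_c) = (0.419/0.726) × 11.0 × e^(−0.419×1.262) = 0.5771 × 11.0 × 0.5894 = 3.742 mg/L.
Minimum DO = C_s − D_c = 11.4 − 3.742 = 7.658 mg/L.
x_c = v t_c = 0.829 m/s × 1.262 d × 86400 s/d = 90360 m ≈ 90.4 km.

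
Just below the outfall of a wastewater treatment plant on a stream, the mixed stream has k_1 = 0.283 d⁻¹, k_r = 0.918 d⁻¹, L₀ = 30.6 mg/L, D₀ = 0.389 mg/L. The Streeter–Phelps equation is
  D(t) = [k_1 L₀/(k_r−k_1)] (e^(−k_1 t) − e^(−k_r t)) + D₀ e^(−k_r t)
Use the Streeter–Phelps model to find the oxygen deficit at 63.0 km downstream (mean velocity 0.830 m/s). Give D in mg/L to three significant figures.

Travel time t = x/v = 63.0 km / (0.830 m/s) = 63000 m / 0.830 m/s = 75900 s = 0.8785 d.
k_1 L₀/(k_r−k_1) = 0.283×30.6/(0.918−0.283) = 8.660/0.6350 = 13.64 mg/L.
e^(−k_1 t) = e^(−0.283×0.8785) = 0.7799; e^(−k_r t) = e^(−0.918×0.8785) = 0.4464.
D = 13.64 × (0.7799 − 0.4464) + 0.389 × 0.4464 = 4.547 + 0.1737 = 4.721 mg/L.

D ≈ 4.72 mg/L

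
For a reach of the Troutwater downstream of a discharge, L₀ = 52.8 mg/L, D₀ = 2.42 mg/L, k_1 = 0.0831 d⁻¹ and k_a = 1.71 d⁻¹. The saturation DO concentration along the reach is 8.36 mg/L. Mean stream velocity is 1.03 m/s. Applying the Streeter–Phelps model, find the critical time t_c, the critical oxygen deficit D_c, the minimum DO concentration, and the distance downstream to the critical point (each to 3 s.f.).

t_c ≈ 0.460 d; D_c ≈ 2.47 mg/L; min DO ≈ 5.89 mg/L; x_c ≈ 40.9 km

At the critical point dD/dt = 0, so k_1 L₀ e^(−k_1 t) = k_a D. Substituting D(t) from the Streeter–Phelps equation and solving for t gives
t_c = ln[(k_a/k_1)(1 − D₀(k_a−k_1)/(k_1 L₀))] / (k_a−k_1).
Here k_a−k_1 = 1.627 d⁻¹ and 1 − D₀(k_a−k_1)/(k_1 L₀) = 1 − 2.42×1.627/(0.0831×52.8) = 0.1027, so
t_c = ln(20.58 × 0.1027) / 1.627 = 0.7482 / 1.627 = 0.4599 d.
L(t_c) = L₀ e^(−k_1 t_c) = 52.8 × 0.9625 = 50.82 mg/L, and at the critical point k_a D_c = k_1 L, so D_c = (0.0831/1.71) × 50.82 = 2.470 mg/L.
Minimum DO = C_s − D_c = 8.36 − 2.470 = 5.890 mg/L.
x_c = v t_c = 1.03 m/s × 0.4599 d × 86400 s/d = 40930 m ≈ 40.9 km.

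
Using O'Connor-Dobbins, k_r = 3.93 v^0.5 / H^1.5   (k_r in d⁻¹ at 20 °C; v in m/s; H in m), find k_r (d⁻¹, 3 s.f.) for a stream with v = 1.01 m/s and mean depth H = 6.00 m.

k_r = 3.93 × 1.01^0.5 / 6.00^1.5 = 3.93 × 1.005 / 14.70 = 0.2687 d⁻¹.

k_r ≈ 0.269 d⁻¹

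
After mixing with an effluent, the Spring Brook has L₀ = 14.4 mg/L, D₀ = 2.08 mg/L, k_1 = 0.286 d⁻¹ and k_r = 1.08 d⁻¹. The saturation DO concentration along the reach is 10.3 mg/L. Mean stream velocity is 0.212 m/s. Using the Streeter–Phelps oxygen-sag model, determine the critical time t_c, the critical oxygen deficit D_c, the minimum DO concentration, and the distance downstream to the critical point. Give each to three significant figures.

t_c ≈ 1.03 d; D_c ≈ 2.84 mg/L; min DO ≈ 7.46 mg/L; x_c ≈ 18.8 km

At the critical point dD/dt = 0, so k_1 L₀ e^(−k_1 t) = k_r D. Substituting D(t) from the Streeter–Phelps equation and solving for t gives
t_c = ln[(k_r/k_1)(1 − D₀(k_r−k_1)/(k_1 L₀))] / (k_r−k_1).
Here k_r−k_1 = 0.7940 d⁻¹ and 1 − D₀(k_r−k_1)/(k_1 L₀) = 1 − 2.08×0.7940/(0.286×14.4) = 0.5990, so
t_c = ln(3.776 × 0.5990) / 0.7940 = 0.8162 / 0.7940 = 1.028 d.
D_c = (k_1/k_r) L₀ e^(−k_1 t_c) = (0.286/1.08) × 14.4 × e^(−0.286×1.028) = 0.2648 × 14.4 × 0.7453 = 2.842 mg/L.
Minimum DO = C_s − D_c = 10.3 − 2.842 = 7.458 mg/L.
x_c = v t_c = 0.212 m/s × 1.028 d × 86400 s/d = 18830 m ≈ 18.8 km.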